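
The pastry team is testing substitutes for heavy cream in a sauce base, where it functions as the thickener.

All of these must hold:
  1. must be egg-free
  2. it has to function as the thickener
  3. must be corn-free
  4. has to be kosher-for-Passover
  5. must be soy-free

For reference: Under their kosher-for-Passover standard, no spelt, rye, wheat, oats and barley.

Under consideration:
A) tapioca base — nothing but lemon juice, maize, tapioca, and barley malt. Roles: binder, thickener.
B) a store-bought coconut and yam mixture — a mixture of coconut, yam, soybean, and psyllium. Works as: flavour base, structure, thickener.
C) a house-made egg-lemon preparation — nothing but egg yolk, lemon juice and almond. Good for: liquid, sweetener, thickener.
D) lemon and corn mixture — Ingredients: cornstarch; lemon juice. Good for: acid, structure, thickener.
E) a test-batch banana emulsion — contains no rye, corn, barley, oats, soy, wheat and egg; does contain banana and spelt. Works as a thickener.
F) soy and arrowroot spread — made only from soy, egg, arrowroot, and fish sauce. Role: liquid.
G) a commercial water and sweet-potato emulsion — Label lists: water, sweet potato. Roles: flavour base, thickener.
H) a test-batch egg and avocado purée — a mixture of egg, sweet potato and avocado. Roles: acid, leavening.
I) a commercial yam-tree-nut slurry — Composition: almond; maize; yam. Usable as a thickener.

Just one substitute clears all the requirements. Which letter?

G

A: has barley malt, so not kosher-for-Passover; has maize, so not corn-free — out
B: has soybean, so not soy-free — reject
C: has egg yolk, so not egg-free — out
D: has cornstarch, so not corn-free — out
E: has spelt, so not kosher-for-Passover — no
F: not usable as a thickener; has soy, so not soy-free (and 1 more) — out
G: all constraints satisfied — keep
H: not usable as a thickener; has egg, so not egg-free — reject
I: has maize, so not corn-free — out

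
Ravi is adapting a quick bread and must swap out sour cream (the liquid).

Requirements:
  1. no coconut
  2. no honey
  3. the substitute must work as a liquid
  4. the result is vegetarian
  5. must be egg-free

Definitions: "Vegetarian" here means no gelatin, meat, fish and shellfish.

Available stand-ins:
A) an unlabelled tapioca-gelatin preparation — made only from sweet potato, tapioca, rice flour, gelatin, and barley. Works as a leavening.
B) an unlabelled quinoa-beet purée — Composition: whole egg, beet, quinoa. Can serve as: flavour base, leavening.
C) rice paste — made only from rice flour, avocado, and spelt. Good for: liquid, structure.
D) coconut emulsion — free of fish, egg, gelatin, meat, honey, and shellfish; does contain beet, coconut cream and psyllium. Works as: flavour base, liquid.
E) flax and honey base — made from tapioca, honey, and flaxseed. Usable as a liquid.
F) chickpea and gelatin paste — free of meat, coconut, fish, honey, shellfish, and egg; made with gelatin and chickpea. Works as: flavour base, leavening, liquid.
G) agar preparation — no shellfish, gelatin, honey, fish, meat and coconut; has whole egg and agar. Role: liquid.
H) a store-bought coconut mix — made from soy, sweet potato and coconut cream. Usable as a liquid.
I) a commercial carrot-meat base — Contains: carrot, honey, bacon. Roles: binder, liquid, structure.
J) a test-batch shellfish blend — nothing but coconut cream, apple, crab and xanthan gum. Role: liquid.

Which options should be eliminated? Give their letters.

A: not usable as a liquid; has gelatin, so not vegetarian — no
B: not usable as a liquid; has whole egg, so not egg-free — no
C: every rule checks out — valid
D: has coconut cream, so not coconut-free — reject
E: has honey, so not honey-free — no
F: has gelatin, so not vegetarian — no
G: has whole egg, so not egg-free — out
H: has coconut cream, so not coconut-free — no
I: has bacon, so not vegetarian; has honey, so not honey-free — no
J: has crab, so not vegetarian; has coconut cream, so not coconut-free — no

A, B, D, E, F, G, H, I, J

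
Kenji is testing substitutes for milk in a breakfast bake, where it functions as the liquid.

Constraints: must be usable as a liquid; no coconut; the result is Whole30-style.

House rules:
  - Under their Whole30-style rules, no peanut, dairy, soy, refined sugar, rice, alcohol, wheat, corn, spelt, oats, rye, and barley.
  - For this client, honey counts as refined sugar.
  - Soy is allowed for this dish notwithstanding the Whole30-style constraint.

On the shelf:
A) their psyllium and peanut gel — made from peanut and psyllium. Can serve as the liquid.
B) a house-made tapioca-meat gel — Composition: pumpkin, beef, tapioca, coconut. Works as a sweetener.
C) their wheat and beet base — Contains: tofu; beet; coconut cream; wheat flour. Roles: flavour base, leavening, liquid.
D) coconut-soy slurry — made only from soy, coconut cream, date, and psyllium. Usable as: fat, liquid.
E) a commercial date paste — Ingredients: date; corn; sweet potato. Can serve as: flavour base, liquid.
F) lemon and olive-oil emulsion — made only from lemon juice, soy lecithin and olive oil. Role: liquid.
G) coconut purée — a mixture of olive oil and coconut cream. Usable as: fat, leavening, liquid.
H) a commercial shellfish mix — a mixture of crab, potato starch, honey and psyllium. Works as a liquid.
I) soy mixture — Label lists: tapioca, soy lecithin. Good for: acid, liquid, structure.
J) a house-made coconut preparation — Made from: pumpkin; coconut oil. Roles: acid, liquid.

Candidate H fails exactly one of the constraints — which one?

Whole30-style

usable as a liquid: satisfied
Whole30-style: has honey — fails
coconut-free: satisfied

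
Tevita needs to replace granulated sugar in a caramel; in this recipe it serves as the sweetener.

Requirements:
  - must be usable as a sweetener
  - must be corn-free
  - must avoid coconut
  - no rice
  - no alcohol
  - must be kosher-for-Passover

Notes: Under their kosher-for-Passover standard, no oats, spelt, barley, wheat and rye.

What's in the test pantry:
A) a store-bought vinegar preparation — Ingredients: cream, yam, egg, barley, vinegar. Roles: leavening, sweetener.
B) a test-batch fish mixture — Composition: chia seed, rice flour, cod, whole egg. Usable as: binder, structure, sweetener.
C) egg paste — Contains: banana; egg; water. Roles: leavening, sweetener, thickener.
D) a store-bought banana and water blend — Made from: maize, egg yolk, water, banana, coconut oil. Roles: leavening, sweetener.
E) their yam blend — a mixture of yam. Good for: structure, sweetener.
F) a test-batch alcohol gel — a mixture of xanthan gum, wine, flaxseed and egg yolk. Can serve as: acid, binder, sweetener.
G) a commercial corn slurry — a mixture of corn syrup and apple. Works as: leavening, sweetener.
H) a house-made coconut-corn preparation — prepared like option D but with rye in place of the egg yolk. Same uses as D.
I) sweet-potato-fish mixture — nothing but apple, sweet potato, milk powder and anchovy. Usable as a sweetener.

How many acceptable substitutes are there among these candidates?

A: has barley, so not kosher-for-Passover — reject
B: has rice flour, so not rice-free — reject
C: works as a sweetener, kosher-for-Passover, no rice — valid
D: has coconut oil, so not coconut-free; has maize, so not corn-free — reject
E: works as a sweetener, no alcohol, kosher-for-Passover — OK
F: has wine, so not alcohol-free — out
G: has corn syrup, so not corn-free — reject
H: has rye, so not kosher-for-Passover; has coconut oil, so not coconut-free (and 1 more) — no
I: all constraints satisfied — keep

3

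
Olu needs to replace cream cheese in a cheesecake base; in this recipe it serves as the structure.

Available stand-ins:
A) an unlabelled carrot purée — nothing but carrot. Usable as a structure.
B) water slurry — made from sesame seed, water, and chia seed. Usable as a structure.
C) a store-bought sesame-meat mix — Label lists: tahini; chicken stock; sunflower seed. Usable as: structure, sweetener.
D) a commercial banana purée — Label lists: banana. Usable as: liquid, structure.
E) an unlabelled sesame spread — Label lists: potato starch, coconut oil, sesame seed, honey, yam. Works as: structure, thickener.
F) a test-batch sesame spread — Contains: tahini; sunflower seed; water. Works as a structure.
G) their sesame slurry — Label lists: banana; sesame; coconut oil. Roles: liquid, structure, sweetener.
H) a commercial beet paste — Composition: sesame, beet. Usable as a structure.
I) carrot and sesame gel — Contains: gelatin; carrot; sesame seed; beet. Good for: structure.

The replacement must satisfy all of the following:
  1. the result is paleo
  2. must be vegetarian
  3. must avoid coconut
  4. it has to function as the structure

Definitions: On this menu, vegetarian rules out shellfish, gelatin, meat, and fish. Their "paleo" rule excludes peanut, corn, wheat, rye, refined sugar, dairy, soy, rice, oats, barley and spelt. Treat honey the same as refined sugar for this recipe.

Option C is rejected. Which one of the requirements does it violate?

vegetarian

usable as a structure: satisfied
vegetarian: has chicken stock — fails
paleo: satisfied
coconut-free: satisfied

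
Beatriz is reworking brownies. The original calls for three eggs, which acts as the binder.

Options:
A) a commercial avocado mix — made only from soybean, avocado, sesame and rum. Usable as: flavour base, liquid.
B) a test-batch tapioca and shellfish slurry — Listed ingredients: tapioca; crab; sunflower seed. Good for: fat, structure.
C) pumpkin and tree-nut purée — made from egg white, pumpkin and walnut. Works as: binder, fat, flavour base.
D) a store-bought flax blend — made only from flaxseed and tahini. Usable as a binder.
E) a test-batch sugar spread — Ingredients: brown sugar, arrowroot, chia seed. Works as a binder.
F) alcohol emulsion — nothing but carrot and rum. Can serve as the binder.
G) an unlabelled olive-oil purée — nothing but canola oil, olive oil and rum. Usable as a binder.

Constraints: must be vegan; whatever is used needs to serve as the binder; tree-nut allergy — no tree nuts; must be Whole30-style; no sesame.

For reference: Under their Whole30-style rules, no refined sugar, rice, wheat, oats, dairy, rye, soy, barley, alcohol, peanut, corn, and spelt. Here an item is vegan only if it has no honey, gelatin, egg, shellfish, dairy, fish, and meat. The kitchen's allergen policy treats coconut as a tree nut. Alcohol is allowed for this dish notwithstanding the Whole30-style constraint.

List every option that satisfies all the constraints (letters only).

A: not usable as a binder; has soybean, so not Whole30-style (and 1 more) — reject
B: not usable as a binder; has crab, so not vegan — out
C: has egg white, so not vegan; has walnut, so not tree-nut-free — reject
D: has tahini, so not sesame-free — out
E: has brown sugar, so not Whole30-style — no
F: alcohol is permitted under the Whole30-style carve-out; nothing else excluded — OK
G: alcohol is permitted under the Whole30-style carve-out; nothing else excluded — OK

F, G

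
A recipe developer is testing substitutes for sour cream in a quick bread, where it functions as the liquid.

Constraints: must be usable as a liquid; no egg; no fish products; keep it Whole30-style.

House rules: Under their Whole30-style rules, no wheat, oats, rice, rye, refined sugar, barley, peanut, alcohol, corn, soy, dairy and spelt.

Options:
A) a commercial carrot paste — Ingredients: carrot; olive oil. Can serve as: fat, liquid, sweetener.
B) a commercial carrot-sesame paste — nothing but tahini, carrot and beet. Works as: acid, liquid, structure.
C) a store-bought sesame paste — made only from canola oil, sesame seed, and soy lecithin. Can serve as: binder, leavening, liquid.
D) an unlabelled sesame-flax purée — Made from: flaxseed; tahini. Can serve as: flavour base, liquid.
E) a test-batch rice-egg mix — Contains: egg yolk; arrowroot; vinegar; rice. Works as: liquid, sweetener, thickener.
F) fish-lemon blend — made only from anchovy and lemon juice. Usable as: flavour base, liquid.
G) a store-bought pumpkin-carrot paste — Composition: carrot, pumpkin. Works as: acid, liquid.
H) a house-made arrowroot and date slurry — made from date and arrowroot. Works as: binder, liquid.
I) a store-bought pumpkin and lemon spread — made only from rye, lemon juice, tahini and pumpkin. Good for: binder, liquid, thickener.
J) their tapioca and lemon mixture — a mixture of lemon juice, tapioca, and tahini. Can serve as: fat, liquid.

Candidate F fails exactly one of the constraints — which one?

fish-free

usable as a liquid: satisfied
Whole30-style: satisfied
egg-free: satisfied
fish-free: has anchovy — fails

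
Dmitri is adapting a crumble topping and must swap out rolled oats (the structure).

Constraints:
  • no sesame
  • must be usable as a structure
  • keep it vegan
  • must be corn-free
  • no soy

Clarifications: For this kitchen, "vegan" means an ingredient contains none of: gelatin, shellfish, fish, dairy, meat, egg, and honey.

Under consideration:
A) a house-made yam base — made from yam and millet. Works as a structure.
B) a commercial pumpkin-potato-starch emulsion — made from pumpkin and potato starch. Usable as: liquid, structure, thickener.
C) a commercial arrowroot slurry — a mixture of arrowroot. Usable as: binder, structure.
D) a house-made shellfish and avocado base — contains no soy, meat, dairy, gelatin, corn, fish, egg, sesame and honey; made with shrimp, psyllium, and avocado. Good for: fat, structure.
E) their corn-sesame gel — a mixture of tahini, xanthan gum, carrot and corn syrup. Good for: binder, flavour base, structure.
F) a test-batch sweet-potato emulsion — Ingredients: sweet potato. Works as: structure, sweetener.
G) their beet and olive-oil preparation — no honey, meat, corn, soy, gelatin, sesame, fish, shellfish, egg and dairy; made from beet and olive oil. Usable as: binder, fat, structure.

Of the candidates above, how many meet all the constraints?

5

A: every rule checks out — OK
B: no corn, no soy — OK
C: only arrowroot; none excluded — OK
D: has shrimp, so not vegan — out
E: has tahini, so not sesame-free; has corn syrup, so not corn-free — no
F: only sweet potato; none excluded — keep
G: nothing on the exclusion list — OK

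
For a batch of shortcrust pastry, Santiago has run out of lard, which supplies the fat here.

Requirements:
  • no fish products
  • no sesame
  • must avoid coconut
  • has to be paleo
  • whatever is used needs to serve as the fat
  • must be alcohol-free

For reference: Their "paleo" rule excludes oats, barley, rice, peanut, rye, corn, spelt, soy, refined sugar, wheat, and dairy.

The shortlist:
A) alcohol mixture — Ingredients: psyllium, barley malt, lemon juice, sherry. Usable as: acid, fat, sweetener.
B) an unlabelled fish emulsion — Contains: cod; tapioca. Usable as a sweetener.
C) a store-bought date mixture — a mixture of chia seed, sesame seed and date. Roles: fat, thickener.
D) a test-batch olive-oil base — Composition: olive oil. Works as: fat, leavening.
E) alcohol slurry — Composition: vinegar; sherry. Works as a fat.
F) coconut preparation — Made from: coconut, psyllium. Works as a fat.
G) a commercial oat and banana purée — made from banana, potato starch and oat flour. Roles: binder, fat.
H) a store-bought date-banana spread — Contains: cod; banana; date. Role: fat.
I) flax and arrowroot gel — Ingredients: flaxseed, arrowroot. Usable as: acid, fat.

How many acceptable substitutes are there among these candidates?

A: has barley malt, so not paleo; has sherry, so not alcohol-free — no
B: not usable as a fat; has cod, so not fish-free — out
C: has sesame seed, so not sesame-free — reject
D: every rule checks out — keep
E: has sherry, so not alcohol-free — out
F: has coconut, so not coconut-free — out
G: has oat flour, so not paleo — reject
H: has cod, so not fish-free — no
I: all constraints satisfied — OK

2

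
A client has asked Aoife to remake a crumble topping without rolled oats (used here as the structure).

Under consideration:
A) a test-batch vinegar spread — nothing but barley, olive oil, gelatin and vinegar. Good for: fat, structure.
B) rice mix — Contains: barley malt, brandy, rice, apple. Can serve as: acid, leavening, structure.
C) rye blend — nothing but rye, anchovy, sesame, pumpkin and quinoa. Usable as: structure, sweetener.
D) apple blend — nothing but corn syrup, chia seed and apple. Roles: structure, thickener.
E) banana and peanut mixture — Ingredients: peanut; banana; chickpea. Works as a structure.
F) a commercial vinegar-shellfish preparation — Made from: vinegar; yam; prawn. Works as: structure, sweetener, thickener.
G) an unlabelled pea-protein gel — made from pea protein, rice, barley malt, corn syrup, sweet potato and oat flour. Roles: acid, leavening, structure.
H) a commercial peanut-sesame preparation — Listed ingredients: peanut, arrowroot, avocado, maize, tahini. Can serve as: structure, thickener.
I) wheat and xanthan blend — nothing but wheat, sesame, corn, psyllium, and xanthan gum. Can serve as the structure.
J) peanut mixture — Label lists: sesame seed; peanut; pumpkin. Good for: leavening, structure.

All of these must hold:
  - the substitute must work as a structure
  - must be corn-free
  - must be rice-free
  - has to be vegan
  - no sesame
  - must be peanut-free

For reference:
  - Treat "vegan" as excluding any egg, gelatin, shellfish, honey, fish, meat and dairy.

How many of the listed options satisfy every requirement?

A: has gelatin, so not vegan — reject
B: has rice, so not rice-free — reject
C: has anchovy, so not vegan; has sesame, so not sesame-free — no
D: has corn syrup, so not corn-free — out
E: has peanut, so not peanut-free — reject
F: has prawn, so not vegan — reject
G: has rice, so not rice-free; has corn syrup, so not corn-free — reject
H: has tahini, so not sesame-free; has maize, so not corn-free (and 1 more) — no
I: has sesame, so not sesame-free; has corn, so not corn-free — reject
J: has sesame seed, so not sesame-free; has peanut, so not peanut-free — no

0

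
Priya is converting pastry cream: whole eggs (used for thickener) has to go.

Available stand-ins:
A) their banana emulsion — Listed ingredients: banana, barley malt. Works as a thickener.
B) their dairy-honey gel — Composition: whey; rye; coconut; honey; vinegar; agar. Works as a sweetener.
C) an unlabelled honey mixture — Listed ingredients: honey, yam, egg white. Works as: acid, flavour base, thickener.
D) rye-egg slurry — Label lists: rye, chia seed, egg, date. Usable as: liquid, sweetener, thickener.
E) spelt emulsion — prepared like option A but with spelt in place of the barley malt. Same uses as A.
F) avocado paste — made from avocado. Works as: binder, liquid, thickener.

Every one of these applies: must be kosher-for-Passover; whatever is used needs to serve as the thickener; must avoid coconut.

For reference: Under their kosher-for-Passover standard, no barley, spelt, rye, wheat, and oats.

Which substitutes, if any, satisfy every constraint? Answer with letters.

C, F

A: has barley malt, so not kosher-for-Passover — reject
B: not usable as a thickener; has rye, so not kosher-for-Passover (and 1 more) — out
C: works as a thickener, kosher-for-Passover, no coconut — keep
D: has rye, so not kosher-for-Passover — no
E: has spelt, so not kosher-for-Passover — out
F: every rule checks out — OK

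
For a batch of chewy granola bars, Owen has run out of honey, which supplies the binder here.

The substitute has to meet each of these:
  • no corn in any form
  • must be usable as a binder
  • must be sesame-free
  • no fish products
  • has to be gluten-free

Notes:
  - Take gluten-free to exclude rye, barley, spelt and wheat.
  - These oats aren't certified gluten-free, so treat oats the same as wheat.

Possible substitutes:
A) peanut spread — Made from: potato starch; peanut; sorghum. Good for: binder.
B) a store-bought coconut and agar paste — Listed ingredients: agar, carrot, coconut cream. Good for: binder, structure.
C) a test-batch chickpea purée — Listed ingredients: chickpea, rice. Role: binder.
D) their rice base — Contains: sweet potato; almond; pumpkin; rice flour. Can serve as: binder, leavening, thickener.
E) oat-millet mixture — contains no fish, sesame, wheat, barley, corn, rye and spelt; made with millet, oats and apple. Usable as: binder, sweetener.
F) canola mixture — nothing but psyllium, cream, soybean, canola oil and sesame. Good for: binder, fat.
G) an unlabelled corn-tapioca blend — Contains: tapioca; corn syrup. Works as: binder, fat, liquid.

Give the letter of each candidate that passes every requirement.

A: no sesame, gluten-free — OK
B: only coconut cream, carrot, and agar; none excluded — OK
C: all constraints satisfied — keep
D: all constraints satisfied — OK
E: has oats, so not gluten-free — out
F: has sesame, so not sesame-free — no
G: has corn syrup, so not corn-free — no

A, B, C, D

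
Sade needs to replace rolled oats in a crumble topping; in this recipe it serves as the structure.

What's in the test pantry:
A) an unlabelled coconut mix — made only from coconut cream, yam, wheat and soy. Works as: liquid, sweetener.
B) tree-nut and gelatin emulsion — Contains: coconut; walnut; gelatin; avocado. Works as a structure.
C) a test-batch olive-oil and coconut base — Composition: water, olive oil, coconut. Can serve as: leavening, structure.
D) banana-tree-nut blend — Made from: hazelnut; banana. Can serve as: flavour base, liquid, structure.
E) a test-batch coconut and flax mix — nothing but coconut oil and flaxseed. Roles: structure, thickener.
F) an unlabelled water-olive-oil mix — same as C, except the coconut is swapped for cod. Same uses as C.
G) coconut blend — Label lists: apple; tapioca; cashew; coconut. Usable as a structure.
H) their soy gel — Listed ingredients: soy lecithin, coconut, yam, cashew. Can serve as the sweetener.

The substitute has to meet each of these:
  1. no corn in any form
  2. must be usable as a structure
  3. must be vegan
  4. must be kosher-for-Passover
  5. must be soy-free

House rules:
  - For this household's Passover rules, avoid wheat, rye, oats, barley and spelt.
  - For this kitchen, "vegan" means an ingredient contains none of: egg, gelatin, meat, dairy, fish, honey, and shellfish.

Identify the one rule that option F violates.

usable as a structure: satisfied
kosher-for-Passover: satisfied
vegan: has cod — fails
corn-free: satisfied
soy-free: satisfied

vegan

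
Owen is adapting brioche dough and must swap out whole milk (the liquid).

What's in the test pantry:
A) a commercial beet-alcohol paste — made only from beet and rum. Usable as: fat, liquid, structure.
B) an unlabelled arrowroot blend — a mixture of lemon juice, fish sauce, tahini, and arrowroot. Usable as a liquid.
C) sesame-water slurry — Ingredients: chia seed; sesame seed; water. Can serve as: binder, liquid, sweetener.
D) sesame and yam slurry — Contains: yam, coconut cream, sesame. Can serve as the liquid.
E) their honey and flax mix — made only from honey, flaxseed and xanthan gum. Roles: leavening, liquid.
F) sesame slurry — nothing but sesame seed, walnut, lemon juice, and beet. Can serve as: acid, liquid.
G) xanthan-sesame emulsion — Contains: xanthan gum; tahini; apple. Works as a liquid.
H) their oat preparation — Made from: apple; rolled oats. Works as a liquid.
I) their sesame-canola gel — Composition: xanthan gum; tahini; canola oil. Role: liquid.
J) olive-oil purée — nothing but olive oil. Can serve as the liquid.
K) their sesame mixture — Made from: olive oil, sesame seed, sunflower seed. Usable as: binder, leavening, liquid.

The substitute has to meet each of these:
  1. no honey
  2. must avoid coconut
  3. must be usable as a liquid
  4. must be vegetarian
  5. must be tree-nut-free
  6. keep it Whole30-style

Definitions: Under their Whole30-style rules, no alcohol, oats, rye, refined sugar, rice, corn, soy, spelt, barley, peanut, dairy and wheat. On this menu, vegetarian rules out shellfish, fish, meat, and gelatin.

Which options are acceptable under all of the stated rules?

A: has rum, so not Whole30-style — no
B: has fish sauce, so not vegetarian — out
C: only sesame seed, chia seed and water; none excluded — OK
D: has coconut cream, so not coconut-free — no
E: has honey, so not honey-free — reject
F: has walnut, so not tree-nut-free — out
G: every rule checks out — keep
H: has rolled oats, so not Whole30-style — out
I: works as a liquid, vegetarian, Whole30-style — valid
J: vegetarian, Whole30-style — valid
K: only sesame seed, sunflower seed, and olive oil; none excluded — keep

C, G, I, J, K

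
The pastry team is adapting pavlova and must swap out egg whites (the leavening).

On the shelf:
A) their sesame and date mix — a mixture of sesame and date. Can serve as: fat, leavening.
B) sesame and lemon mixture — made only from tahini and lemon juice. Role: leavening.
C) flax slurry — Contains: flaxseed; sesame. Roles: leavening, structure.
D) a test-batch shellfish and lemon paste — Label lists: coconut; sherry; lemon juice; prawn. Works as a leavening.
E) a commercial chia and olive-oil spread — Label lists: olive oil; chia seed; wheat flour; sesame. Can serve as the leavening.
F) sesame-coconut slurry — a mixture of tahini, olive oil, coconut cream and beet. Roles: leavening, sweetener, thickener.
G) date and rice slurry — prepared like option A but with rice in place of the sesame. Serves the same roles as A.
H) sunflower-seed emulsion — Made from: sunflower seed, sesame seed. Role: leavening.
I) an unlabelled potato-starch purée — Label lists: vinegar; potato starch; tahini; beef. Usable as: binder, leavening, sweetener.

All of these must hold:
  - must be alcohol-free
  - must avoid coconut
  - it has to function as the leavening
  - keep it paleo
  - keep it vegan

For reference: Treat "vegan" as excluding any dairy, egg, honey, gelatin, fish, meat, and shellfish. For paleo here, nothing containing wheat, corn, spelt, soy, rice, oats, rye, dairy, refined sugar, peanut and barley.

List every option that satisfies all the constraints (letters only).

A, B, C, H

A: only sesame and date; none excluded — OK
B: works as a leavening, no coconut, no alcohol — keep
C: works as a leavening, paleo, no alcohol — valid
D: has prawn, so not vegan; has coconut, so not coconut-free (and 1 more) — reject
E: has wheat flour, so not paleo — reject
F: has coconut cream, so not coconut-free — no
G: has rice, so not paleo — no
H: vegan, paleo — OK
I: has beef, so not vegan — reject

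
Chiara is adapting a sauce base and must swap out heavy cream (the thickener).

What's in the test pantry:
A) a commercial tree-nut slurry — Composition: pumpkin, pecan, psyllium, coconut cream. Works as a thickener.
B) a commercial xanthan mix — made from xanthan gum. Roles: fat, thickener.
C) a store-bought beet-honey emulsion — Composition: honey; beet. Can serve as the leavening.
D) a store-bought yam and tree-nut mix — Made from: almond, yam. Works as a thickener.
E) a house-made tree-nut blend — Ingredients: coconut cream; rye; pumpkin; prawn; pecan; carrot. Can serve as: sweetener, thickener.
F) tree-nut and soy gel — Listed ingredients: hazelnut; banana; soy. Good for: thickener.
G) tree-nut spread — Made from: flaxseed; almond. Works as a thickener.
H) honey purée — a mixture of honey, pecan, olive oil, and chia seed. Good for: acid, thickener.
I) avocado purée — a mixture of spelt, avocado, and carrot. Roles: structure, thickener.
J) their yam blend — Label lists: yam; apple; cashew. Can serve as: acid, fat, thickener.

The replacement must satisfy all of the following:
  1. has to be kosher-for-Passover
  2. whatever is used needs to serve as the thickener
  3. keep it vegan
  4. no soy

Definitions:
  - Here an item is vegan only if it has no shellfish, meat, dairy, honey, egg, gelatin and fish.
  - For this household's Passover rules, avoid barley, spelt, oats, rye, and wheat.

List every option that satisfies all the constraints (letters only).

A: kosher-for-Passover, no soy — OK
B: nothing on the exclusion list — OK
C: not usable as a thickener; has honey, so not vegan — reject
D: all constraints satisfied — keep
E: has prawn, so not vegan; has rye, so not kosher-for-Passover — reject
F: has soy, so not soy-free — out
G: every rule checks out — OK
H: has honey, so not vegan — no
I: has spelt, so not kosher-for-Passover — reject
J: only cashew, apple, and yam; none excluded — keep

A, B, D, G, J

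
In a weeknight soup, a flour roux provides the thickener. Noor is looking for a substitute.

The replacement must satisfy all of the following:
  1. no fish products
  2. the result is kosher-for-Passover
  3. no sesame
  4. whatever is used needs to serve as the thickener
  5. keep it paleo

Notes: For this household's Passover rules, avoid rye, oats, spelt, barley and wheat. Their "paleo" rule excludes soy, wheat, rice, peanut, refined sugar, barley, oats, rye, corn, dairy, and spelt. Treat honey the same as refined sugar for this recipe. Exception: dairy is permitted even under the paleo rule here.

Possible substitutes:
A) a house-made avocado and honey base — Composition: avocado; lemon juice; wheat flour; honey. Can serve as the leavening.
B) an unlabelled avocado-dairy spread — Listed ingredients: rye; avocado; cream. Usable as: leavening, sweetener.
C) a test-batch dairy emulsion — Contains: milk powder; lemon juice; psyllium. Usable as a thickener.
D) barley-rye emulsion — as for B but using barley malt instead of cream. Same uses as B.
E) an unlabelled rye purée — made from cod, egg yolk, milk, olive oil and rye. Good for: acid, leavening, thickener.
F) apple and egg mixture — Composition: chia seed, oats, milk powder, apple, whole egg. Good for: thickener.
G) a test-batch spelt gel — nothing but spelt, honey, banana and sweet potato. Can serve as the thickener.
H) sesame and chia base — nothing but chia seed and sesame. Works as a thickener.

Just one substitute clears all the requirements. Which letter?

C

A: not usable as a thickener; has wheat flour, so not kosher-for-Passover (and 1 more) — reject
B: not usable as a thickener; has rye, so not kosher-for-Passover (and 1 more) — no
C: dairy is permitted under the paleo carve-out; nothing else excluded — valid
D: not usable as a thickener; has barley malt, so not kosher-for-Passover (and 1 more) — no
E: has rye, so not kosher-for-Passover; has rye, so not paleo (and 1 more) — reject
F: has oats, so not kosher-for-Passover; has oats, so not paleo — out
G: has spelt, so not kosher-for-Passover; has honey, so not paleo — reject
H: has sesame, so not sesame-free — out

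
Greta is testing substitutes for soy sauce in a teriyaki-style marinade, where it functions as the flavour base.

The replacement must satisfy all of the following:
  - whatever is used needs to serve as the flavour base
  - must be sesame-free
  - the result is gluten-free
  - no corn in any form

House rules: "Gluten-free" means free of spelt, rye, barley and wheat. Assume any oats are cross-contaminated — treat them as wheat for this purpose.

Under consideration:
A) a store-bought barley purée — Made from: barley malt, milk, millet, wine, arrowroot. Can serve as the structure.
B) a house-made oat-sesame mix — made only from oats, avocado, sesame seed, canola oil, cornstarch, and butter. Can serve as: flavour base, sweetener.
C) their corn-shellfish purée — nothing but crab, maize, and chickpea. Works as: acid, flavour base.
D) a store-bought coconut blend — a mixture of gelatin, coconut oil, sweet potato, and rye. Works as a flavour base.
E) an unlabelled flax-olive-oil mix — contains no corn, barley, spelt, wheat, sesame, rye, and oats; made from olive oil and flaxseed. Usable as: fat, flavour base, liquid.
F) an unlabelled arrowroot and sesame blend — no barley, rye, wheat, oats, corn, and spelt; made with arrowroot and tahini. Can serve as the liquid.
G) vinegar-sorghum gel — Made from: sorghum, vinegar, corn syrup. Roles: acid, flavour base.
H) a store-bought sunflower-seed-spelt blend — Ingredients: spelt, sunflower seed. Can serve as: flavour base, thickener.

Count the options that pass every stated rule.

1

A: not usable as a flavour base; has barley malt, so not gluten-free — out
B: has oats, so not gluten-free; has sesame seed, so not sesame-free (and 1 more) — out
C: has maize, so not corn-free — reject
D: has rye, so not gluten-free — reject
E: works as a flavour base, no corn, gluten-free — valid
F: not usable as a flavour base; has tahini, so not sesame-free — no
G: has corn syrup, so not corn-free — reject
H: has spelt, so not gluten-free — reject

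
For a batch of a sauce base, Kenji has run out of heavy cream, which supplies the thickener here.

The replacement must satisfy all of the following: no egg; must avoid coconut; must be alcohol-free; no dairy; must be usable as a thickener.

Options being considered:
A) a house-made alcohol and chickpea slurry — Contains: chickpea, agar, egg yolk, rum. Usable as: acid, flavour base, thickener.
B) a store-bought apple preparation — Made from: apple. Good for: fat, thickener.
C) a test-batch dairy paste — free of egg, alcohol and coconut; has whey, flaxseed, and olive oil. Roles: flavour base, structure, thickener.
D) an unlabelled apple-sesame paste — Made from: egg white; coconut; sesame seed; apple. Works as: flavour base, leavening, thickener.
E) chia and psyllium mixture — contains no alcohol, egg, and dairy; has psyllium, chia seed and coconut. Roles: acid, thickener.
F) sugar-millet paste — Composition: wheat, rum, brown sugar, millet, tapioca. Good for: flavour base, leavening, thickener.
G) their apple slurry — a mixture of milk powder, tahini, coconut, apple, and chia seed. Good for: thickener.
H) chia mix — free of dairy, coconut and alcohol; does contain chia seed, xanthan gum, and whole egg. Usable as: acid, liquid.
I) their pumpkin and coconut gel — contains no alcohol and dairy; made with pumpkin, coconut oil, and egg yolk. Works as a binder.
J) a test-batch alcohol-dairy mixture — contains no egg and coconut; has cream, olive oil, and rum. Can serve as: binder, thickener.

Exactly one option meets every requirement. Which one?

B

A: has rum, so not alcohol-free; has egg yolk, so not egg-free — out
B: no egg, no alcohol — OK
C: has whey, so not dairy-free — no
D: has egg white, so not egg-free; has coconut, so not coconut-free — out
E: has coconut, so not coconut-free — out
F: has rum, so not alcohol-free — reject
G: has milk powder, so not dairy-free; has coconut, so not coconut-free — reject
H: not usable as a thickener; has whole egg, so not egg-free — no
I: not usable as a thickener; has egg yolk, so not egg-free (and 1 more) — reject
J: has rum, so not alcohol-free; has cream, so not dairy-free — out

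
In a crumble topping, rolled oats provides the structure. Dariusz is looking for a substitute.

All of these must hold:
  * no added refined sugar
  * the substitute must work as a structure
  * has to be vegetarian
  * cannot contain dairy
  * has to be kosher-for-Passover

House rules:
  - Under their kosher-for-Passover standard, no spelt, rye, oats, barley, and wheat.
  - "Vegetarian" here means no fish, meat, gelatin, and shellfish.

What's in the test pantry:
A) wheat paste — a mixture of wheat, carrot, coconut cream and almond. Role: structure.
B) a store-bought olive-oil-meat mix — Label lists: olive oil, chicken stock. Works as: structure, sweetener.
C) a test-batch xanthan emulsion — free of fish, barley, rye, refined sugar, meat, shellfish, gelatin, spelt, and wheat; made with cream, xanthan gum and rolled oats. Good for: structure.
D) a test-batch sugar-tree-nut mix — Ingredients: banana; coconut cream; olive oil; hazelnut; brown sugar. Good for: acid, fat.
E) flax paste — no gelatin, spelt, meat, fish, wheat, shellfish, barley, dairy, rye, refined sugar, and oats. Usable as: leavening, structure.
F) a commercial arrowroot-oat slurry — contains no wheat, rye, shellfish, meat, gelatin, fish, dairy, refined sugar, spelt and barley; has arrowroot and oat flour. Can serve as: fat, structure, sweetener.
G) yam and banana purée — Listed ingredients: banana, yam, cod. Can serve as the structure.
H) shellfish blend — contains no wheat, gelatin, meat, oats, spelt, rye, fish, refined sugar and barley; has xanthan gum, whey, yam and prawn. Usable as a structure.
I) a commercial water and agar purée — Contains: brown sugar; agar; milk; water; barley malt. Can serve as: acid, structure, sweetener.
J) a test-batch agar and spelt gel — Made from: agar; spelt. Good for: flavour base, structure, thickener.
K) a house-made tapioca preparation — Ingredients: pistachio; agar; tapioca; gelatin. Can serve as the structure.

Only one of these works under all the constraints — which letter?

A: has wheat, so not kosher-for-Passover — reject
B: has chicken stock, so not vegetarian — out
C: has rolled oats, so not kosher-for-Passover; has cream, so not dairy-free — reject
D: not usable as a structure; has brown sugar, so not no-added-sugar — out
E: no dairy, no refined sugar — keep
F: has oat flour, so not kosher-for-Passover — out
G: has cod, so not vegetarian — out
H: has prawn, so not vegetarian; has whey, so not dairy-free — out
I: has barley malt, so not kosher-for-Passover; has milk, so not dairy-free (and 1 more) — no
J: has spelt, so not kosher-for-Passover — no
K: has gelatin, so not vegetarian — no

E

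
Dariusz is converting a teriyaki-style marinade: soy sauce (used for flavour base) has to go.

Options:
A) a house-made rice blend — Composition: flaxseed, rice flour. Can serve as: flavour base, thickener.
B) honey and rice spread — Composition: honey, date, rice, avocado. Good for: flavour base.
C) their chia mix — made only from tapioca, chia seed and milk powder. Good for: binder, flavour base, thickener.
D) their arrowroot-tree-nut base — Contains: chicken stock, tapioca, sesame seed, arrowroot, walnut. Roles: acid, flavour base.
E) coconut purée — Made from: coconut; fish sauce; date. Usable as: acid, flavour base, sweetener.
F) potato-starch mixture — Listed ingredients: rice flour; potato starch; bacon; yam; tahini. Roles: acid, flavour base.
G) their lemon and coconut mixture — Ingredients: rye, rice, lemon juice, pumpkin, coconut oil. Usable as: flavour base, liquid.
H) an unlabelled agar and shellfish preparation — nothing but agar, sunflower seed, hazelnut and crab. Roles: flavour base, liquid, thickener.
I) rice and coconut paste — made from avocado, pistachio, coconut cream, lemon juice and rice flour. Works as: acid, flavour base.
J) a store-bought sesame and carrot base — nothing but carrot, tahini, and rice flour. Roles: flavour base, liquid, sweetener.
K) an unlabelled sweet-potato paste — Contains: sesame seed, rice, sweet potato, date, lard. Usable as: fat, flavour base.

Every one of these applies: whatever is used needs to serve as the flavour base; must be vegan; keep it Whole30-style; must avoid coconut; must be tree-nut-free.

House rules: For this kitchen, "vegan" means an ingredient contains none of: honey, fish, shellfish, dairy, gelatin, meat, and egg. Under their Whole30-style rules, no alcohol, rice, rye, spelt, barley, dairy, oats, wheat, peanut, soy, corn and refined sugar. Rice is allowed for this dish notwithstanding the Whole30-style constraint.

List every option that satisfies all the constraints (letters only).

A, J

A: rice is permitted under the Whole30-style carve-out; nothing else excluded — valid
B: has honey, so not vegan — reject
C: has milk powder, so not vegan; has milk powder, so not Whole30-style — no
D: has chicken stock, so not vegan; has walnut, so not tree-nut-free — out
E: has fish sauce, so not vegan; has coconut, so not coconut-free — out
F: has bacon, so not vegan — out
G: has rye, so not Whole30-style; has coconut oil, so not coconut-free — no
H: has crab, so not vegan; has hazelnut, so not tree-nut-free — no
I: has pistachio, so not tree-nut-free; has coconut cream, so not coconut-free — reject
J: rice is permitted under the Whole30-style carve-out; nothing else excluded — keep
K: has lard, so not vegan — out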